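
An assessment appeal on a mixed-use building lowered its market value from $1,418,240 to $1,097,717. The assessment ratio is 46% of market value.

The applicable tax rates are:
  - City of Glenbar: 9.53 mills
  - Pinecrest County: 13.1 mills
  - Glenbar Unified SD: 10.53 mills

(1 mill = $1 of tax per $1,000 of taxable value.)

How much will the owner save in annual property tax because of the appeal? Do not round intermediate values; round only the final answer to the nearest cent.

$4,889.13

Old assessed value = $1,418,240 × 0.46 = $652,390.4
New assessed value = $1,097,717 × 0.46 = $504,949.82
Combined rate = 0.00953 + 0.0131 + 0.01053 = 0.03316
Old tax = $652,390.4 × 0.03316 = $21,633.265664
New tax = $504,949.82 × 0.03316 = $16,744.1360312
Reduction = $21,633.265664 − $16,744.1360312 = $4,889.1296328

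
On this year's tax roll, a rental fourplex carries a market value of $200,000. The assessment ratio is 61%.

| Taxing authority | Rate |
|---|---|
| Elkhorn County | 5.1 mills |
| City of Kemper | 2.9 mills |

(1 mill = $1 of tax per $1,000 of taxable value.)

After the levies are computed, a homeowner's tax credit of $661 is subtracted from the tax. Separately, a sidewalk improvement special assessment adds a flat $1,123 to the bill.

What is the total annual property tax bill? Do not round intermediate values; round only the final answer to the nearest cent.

$1,438.00

Assessed value = $200,000 × 0.61 = $122,000
Elkhorn County: $122,000 × 0.0051 = $622.2
City of Kemper: $122,000 × 0.0029 = $353.8
Levies subtotal = $976
After credit = $976 − $661 = $315
Total = $315 + $1,123 = $1,438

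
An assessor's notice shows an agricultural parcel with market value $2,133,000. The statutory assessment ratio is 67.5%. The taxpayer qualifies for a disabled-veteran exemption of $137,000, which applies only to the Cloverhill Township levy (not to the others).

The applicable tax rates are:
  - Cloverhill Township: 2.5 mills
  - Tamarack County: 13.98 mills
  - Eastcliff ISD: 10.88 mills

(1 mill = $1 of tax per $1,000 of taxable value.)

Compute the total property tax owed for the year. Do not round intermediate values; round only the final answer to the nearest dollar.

$39,050

Assessed value = $2,133,000 × 0.675 = $1,439,775
Cloverhill Township: ($1,439,775 − $137,000) × 0.0025 = $1,302,775 × 0.0025 = $3,256.9375
Tamarack County: $1,439,775 × 0.01398 = $20,128.0545
Eastcliff ISD: $1,439,775 × 0.01088 = $15,664.752
Total = $39,049.744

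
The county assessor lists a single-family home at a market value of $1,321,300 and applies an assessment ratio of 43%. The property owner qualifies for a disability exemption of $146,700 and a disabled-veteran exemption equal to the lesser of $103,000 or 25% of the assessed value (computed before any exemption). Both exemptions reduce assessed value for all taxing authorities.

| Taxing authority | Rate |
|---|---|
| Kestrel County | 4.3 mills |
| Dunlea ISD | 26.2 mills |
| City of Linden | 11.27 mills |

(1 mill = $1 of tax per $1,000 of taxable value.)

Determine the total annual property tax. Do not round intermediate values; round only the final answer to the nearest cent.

Assessed value = $1,321,300 × 0.43 = $568,159
Disabled-veteran exemption = min($103,000, 25% × $568,159) = min($103,000, $142,039.75) = $103,000 (dollar cap binds)
Taxable value = $568,159 − $146,700 − $103,000 = $318,459
Kestrel County: $318,459 × 0.0043 = $1,369.3737
Dunlea ISD: $318,459 × 0.0262 = $8,343.6258
City of Linden: $318,459 × 0.01127 = $3,589.03293
Total = $13,302.03243

$13,302.03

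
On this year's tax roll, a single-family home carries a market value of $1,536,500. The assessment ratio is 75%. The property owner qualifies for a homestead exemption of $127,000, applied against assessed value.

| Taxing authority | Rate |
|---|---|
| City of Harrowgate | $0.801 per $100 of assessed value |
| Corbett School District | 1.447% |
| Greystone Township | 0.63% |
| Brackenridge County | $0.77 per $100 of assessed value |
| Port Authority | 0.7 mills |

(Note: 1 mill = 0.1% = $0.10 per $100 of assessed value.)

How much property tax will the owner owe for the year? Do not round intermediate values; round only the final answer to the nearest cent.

Assessed value = $1,536,500 × 0.75 = $1,152,375
Taxable value = $1,152,375 − $127,000 = $1,025,375
City of Harrowgate: $1,025,375 × 0.00801 = $8,213.25375
Corbett School District: $1,025,375 × 0.01447 = $14,837.17625
Greystone Township: $1,025,375 × 0.0063 = $6,459.8625
Brackenridge County: $1,025,375 × 0.0077 = $7,895.3875
Port Authority: $1,025,375 × 0.0007 = $717.7625
Total = $38,123.4425

$38,123.44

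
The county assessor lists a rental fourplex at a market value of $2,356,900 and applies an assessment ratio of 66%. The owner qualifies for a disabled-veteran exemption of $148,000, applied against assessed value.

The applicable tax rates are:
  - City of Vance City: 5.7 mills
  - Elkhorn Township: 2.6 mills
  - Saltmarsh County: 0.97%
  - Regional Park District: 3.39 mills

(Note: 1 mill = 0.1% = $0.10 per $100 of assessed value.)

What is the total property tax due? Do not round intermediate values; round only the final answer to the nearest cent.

$30,107.58

Assessed value = $2,356,900 × 0.66 = $1,555,554
Taxable value = $1,555,554 − $148,000 = $1,407,554
City of Vance City: $1,407,554 × 0.0057 = $8,023.0578
Elkhorn Township: $1,407,554 × 0.0026 = $3,659.6404
Saltmarsh County: $1,407,554 × 0.0097 = $13,653.2738
Regional Park District: $1,407,554 × 0.00339 = $4,771.60806
Total = $30,107.58006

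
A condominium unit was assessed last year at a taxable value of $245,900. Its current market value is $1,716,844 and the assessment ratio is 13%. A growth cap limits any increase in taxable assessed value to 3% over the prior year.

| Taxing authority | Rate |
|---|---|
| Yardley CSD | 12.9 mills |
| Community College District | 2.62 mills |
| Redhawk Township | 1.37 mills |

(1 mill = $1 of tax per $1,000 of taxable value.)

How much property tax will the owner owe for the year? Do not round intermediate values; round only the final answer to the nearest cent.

Uncapped assessed value = $1,716,844 × 0.13 = $223,189.72
Cap limit = $245,900 × 1.03 = $253,277
Taxable assessed value = min($223,189.72, $253,277) = $223,189.72 (cap does not bind)
Yardley CSD: $223,189.72 × 0.0129 = $2,879.147388
Community College District: $223,189.72 × 0.00262 = $584.7570664
Redhawk Township: $223,189.72 × 0.00137 = $305.7699164
Total = $3,769.6743708

$3,769.67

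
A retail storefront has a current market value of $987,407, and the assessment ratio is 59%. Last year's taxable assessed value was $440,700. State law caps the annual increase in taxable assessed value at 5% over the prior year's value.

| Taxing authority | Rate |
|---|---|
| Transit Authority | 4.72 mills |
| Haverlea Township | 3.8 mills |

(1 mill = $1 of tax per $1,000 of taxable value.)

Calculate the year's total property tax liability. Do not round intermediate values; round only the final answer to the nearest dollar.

$3,943

Uncapped assessed value = $987,407 × 0.59 = $582,570.13
Cap limit = $440,700 × 1.05 = $462,735
Taxable assessed value = min($582,570.13, $462,735) = $462,735 (cap binds)
Transit Authority: $462,735 × 0.00472 = $2,184.1092
Haverlea Township: $462,735 × 0.0038 = $1,758.393
Total = $3,942.5022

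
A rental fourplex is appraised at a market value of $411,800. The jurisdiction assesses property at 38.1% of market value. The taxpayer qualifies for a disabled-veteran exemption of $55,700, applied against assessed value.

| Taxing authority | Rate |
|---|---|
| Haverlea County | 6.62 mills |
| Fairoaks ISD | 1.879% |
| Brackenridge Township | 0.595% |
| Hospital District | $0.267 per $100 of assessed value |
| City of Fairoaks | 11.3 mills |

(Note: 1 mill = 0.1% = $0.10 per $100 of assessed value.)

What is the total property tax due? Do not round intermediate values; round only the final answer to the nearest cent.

Assessed value = $411,800 × 0.381 = $156,895.8
Taxable value = $156,895.8 − $55,700 = $101,195.8
Haverlea County: $101,195.8 × 0.00662 = $669.916196
Fairoaks ISD: $101,195.8 × 0.01879 = $1,901.469082
Brackenridge Township: $101,195.8 × 0.00595 = $602.11501
Hospital District: $101,195.8 × 0.00267 = $270.192786
City of Fairoaks: $101,195.8 × 0.0113 = $1,143.51254
Total = $4,587.205614

$4,587.21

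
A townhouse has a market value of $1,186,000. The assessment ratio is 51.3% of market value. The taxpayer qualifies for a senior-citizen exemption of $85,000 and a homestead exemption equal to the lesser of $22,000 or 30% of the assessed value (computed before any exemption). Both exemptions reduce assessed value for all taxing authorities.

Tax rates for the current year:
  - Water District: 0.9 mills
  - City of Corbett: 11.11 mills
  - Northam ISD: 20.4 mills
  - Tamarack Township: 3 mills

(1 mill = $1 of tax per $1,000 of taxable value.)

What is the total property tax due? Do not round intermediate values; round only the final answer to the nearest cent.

Assessed value = $1,186,000 × 0.513 = $608,418
Homestead exemption = min($22,000, 30% × $608,418) = min($22,000, $182,525.4) = $22,000 (dollar cap binds)
Taxable value = $608,418 − $85,000 − $22,000 = $501,418
Water District: $501,418 × 0.0009 = $451.2762
City of Corbett: $501,418 × 0.01111 = $5,570.75398
Northam ISD: $501,418 × 0.0204 = $10,228.9272
Tamarack Township: $501,418 × 0.003 = $1,504.254
Total = $17,755.21138

$17,755.21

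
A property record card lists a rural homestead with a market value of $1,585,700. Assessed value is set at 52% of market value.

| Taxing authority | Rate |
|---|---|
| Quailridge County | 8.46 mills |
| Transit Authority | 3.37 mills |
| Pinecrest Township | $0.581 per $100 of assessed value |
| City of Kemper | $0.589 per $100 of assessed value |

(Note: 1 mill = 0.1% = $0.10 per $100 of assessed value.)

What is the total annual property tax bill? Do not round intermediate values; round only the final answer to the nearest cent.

Assessed value = $1,585,700 × 0.52 = $824,564
Quailridge County: $824,564 × 0.00846 = $6,975.81144
Transit Authority: $824,564 × 0.00337 = $2,778.78068
Pinecrest Township: $824,564 × 0.00581 = $4,790.71684
City of Kemper: $824,564 × 0.00589 = $4,856.68196
Total = $19,401.99092

$19,401.99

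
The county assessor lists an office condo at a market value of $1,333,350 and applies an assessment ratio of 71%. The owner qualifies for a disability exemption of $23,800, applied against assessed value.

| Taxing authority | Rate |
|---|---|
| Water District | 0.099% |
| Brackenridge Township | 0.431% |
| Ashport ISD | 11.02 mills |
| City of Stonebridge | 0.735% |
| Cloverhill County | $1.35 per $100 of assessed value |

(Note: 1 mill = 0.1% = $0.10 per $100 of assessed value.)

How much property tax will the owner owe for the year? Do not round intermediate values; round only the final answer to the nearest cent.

Assessed value = $1,333,350 × 0.71 = $946,678.5
Taxable value = $946,678.5 − $23,800 = $922,878.5
Water District: $922,878.5 × 0.00099 = $913.649715
Brackenridge Township: $922,878.5 × 0.00431 = $3,977.606335
Ashport ISD: $922,878.5 × 0.01102 = $10,170.12107
City of Stonebridge: $922,878.5 × 0.00735 = $6,783.156975
Cloverhill County: $922,878.5 × 0.0135 = $12,458.85975
Total = $34,303.393845

$34,303.39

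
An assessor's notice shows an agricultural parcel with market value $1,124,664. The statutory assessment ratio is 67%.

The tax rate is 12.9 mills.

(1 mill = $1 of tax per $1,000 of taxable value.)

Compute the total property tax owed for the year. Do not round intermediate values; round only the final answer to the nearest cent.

Assessed value = $1,124,664 × 0.67 = $753,524.88
Tax = $753,524.88 × 0.0129 = $9,720.470952

$9,720.47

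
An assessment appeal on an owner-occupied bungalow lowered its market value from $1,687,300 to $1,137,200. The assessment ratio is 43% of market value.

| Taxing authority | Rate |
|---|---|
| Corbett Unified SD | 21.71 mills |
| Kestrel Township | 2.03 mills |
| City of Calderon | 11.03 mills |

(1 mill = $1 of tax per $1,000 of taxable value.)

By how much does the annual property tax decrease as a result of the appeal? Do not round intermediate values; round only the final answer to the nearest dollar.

$8,225

Old assessed value = $1,687,300 × 0.43 = $725,539
New assessed value = $1,137,200 × 0.43 = $488,996
Combined rate = 0.02171 + 0.00203 + 0.01103 = 0.03477
Old tax = $725,539 × 0.03477 = $25,226.99103
New tax = $488,996 × 0.03477 = $17,002.39092
Reduction = $25,226.99103 − $17,002.39092 = $8,224.60011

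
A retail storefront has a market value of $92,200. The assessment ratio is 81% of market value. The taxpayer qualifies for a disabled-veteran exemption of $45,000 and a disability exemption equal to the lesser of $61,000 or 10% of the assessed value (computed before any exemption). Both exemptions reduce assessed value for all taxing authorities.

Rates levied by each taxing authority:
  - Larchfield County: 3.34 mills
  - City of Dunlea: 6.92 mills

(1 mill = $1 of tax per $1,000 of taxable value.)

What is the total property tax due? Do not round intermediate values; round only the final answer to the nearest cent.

Assessed value = $92,200 × 0.81 = $74,682
Disability exemption = min($61,000, 10% × $74,682) = min($61,000, $7,468.2) = $7,468.2 (percentage binds)
Taxable value = $74,682 − $45,000 − $7,468.2 = $22,213.8
Larchfield County: $22,213.8 × 0.00334 = $74.194092
City of Dunlea: $22,213.8 × 0.00692 = $153.719496
Total = $227.913588

$227.91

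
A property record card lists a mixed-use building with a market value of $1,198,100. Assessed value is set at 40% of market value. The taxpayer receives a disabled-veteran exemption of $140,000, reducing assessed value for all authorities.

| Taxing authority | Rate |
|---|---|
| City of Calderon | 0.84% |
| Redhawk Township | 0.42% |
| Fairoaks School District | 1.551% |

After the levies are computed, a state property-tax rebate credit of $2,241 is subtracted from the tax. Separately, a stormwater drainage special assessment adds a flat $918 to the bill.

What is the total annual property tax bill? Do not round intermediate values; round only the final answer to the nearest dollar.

Assessed value = $1,198,100 × 0.4 = $479,240
Taxable value = $479,240 − $140,000 = $339,240
City of Calderon: $339,240 × 0.0084 = $2,849.616
Redhawk Township: $339,240 × 0.0042 = $1,424.808
Fairoaks School District: $339,240 × 0.01551 = $5,261.6124
Levies subtotal = $9,536.0364
After credit = $9,536.0364 − $2,241 = $7,295.0364
Total = $7,295.0364 + $918 = $8,213.0364

$8,213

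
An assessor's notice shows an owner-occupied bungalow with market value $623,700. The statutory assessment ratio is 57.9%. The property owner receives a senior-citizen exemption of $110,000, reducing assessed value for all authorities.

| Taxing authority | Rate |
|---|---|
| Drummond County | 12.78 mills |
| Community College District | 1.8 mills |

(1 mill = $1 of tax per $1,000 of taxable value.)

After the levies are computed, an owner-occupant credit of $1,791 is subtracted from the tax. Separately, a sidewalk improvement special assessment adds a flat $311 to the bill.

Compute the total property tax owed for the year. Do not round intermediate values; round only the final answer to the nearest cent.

$2,181.36

Assessed value = $623,700 × 0.579 = $361,122.3
Taxable value = $361,122.3 − $110,000 = $251,122.3
Drummond County: $251,122.3 × 0.01278 = $3,209.342994
Community College District: $251,122.3 × 0.0018 = $452.02014
Levies subtotal = $3,661.363134
After credit = $3,661.363134 − $1,791 = $1,870.363134
Total = $1,870.363134 + $311 = $2,181.363134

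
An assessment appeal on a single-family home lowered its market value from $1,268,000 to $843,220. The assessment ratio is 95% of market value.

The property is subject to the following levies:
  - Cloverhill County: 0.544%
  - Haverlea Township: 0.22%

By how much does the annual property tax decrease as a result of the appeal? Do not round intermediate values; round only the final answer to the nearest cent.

$3,083.05

Old assessed value = $1,268,000 × 0.95 = $1,204,600
New assessed value = $843,220 × 0.95 = $801,059
Combined rate = 0.00544 + 0.0022 = 0.00764
Old tax = $1,204,600 × 0.00764 = $9,203.144
New tax = $801,059 × 0.00764 = $6,120.09076
Reduction = $9,203.144 − $6,120.09076 = $3,083.05324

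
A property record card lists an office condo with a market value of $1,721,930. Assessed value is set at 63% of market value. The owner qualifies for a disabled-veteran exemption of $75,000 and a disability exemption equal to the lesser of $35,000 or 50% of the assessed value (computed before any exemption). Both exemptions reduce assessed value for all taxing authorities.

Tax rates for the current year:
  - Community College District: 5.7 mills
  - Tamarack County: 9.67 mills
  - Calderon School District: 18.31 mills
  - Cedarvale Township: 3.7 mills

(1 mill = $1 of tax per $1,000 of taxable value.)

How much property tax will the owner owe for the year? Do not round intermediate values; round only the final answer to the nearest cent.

Assessed value = $1,721,930 × 0.63 = $1,084,815.9
Disability exemption = min($35,000, 50% × $1,084,815.9) = min($35,000, $542,407.95) = $35,000 (dollar cap binds)
Taxable value = $1,084,815.9 − $75,000 − $35,000 = $974,815.9
Community College District: $974,815.9 × 0.0057 = $5,556.45063
Tamarack County: $974,815.9 × 0.00967 = $9,426.469753
Calderon School District: $974,815.9 × 0.01831 = $17,848.879129
Cedarvale Township: $974,815.9 × 0.0037 = $3,606.81883
Total = $36,438.618342

$36,438.62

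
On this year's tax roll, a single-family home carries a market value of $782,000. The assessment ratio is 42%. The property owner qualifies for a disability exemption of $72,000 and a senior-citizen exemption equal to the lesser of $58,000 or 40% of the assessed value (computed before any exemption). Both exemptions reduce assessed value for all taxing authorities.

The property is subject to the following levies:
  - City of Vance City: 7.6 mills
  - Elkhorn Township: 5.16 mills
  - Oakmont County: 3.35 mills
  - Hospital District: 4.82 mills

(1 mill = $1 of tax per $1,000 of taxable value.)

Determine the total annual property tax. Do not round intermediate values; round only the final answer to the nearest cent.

Assessed value = $782,000 × 0.42 = $328,440
Senior-citizen exemption = min($58,000, 40% × $328,440) = min($58,000, $131,376) = $58,000 (dollar cap binds)
Taxable value = $328,440 − $72,000 − $58,000 = $198,440
City of Vance City: $198,440 × 0.0076 = $1,508.144
Elkhorn Township: $198,440 × 0.00516 = $1,023.9504
Oakmont County: $198,440 × 0.00335 = $664.774
Hospital District: $198,440 × 0.00482 = $956.4808
Total = $4,153.3492

$4,153.35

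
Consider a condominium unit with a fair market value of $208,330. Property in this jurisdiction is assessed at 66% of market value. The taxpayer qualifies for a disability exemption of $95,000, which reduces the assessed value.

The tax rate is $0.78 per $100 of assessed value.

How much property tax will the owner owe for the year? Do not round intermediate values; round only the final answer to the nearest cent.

Assessed value = $208,330 × 0.66 = $137,497.8
Taxable value = $137,497.8 − $95,000 = $42,497.8
Tax = $42,497.8 × 0.0078 = $331.48284

$331.48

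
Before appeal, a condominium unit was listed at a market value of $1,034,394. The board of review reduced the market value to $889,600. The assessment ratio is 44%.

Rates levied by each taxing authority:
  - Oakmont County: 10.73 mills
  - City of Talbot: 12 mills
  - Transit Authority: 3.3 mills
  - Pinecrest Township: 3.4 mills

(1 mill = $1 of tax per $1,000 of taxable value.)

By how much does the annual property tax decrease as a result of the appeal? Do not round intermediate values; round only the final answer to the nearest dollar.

Old assessed value = $1,034,394 × 0.44 = $455,133.36
New assessed value = $889,600 × 0.44 = $391,424
Combined rate = 0.01073 + 0.012 + 0.0033 + 0.0034 = 0.02943
Old tax = $455,133.36 × 0.02943 = $13,394.5747848
New tax = $391,424 × 0.02943 = $11,519.60832
Reduction = $13,394.5747848 − $11,519.60832 = $1,874.9664648

$1,875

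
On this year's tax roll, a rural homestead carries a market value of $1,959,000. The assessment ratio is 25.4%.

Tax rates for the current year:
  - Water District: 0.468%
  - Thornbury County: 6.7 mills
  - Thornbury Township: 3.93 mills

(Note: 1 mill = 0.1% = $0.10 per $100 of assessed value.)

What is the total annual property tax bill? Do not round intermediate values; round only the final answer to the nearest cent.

Assessed value = $1,959,000 × 0.254 = $497,586
Water District: $497,586 × 0.00468 = $2,328.70248
Thornbury County: $497,586 × 0.0067 = $3,333.8262
Thornbury Township: $497,586 × 0.00393 = $1,955.51298
Total = $7,618.04166

$7,618.04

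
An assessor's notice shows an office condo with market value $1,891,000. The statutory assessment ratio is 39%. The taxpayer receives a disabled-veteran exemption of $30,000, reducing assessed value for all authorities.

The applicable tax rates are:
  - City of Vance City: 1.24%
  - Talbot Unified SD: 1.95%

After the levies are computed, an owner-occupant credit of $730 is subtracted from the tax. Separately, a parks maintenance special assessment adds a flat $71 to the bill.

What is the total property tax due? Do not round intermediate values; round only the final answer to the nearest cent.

$21,909.93

Assessed value = $1,891,000 × 0.39 = $737,490
Taxable value = $737,490 − $30,000 = $707,490
City of Vance City: $707,490 × 0.0124 = $8,772.876
Talbot Unified SD: $707,490 × 0.0195 = $13,796.055
Levies subtotal = $22,568.931
After credit = $22,568.931 − $730 = $21,838.931
Total = $21,838.931 + $71 = $21,909.931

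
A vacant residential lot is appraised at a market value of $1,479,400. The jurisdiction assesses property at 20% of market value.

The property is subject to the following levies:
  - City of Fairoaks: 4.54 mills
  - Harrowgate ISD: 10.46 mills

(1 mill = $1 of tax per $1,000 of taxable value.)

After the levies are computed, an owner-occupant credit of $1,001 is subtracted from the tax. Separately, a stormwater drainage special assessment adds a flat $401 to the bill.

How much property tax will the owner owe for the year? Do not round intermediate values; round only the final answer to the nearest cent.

$3,838.20

Assessed value = $1,479,400 × 0.2 = $295,880
City of Fairoaks: $295,880 × 0.00454 = $1,343.2952
Harrowgate ISD: $295,880 × 0.01046 = $3,094.9048
Levies subtotal = $4,438.2
After credit = $4,438.2 − $1,001 = $3,437.2
Total = $3,437.2 + $401 = $3,838.2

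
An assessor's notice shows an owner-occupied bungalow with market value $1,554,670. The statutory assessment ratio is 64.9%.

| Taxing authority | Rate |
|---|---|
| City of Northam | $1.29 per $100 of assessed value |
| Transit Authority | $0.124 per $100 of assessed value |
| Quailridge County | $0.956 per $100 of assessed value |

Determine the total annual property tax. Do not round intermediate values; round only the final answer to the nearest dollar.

$23,913

Assessed value = $1,554,670 × 0.649 = $1,008,980.83
City of Northam: $1,008,980.83 × 0.0129 = $13,015.852707
Transit Authority: $1,008,980.83 × 0.00124 = $1,251.1362292
Quailridge County: $1,008,980.83 × 0.00956 = $9,645.8567348
Total = $13,015.852707 + $1,251.1362292 + $9,645.8567348 = $23,912.845671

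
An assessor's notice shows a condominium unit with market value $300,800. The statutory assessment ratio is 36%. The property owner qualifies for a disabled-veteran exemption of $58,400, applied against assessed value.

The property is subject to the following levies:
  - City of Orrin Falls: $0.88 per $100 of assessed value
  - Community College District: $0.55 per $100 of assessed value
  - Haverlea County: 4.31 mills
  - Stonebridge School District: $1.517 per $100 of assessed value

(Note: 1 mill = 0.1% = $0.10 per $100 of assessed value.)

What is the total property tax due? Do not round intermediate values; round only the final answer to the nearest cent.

$1,685.22

Assessed value = $300,800 × 0.36 = $108,288
Taxable value = $108,288 − $58,400 = $49,888
City of Orrin Falls: $49,888 × 0.0088 = $439.0144
Community College District: $49,888 × 0.0055 = $274.384
Haverlea County: $49,888 × 0.00431 = $215.01728
Stonebridge School District: $49,888 × 0.01517 = $756.80096
Total = $1,685.21664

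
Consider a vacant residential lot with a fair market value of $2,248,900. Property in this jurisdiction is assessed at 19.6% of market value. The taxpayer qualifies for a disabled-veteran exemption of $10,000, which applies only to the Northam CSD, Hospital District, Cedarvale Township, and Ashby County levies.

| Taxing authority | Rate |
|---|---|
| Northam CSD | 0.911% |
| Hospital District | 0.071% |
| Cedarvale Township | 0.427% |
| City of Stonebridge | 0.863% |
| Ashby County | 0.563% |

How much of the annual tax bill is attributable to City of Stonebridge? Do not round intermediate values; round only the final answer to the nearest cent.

Assessed value = $2,248,900 × 0.196 = $440,784.4
City of Stonebridge taxable value = $440,784.4 (exemption does not apply)
City of Stonebridge levy = $440,784.4 × 0.00863 = $3,803.969372

$3,803.97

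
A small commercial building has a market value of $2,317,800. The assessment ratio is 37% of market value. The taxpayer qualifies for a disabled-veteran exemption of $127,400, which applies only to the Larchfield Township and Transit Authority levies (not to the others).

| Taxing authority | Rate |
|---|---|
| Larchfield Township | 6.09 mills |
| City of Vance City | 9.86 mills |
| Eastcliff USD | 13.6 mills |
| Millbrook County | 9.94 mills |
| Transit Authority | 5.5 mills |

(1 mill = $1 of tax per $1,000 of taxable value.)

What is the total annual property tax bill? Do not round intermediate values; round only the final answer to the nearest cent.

$37,106.23

Assessed value = $2,317,800 × 0.37 = $857,586
Larchfield Township: ($857,586 − $127,400) × 0.00609 = $730,186 × 0.00609 = $4,446.83274
City of Vance City: $857,586 × 0.00986 = $8,455.79796
Eastcliff USD: $857,586 × 0.0136 = $11,663.1696
Millbrook County: $857,586 × 0.00994 = $8,524.40484
Transit Authority: ($857,586 − $127,400) × 0.0055 = $730,186 × 0.0055 = $4,016.023
Total = $37,106.22814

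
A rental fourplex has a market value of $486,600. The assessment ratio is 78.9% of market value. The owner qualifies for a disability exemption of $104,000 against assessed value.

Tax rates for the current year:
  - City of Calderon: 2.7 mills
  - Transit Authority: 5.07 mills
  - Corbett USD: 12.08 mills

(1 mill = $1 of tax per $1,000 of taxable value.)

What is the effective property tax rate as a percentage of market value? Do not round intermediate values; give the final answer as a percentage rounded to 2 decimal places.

1.14%

Assessed value = $486,600 × 0.789 = $383,927.4
Taxable value = $383,927.4 − $104,000 = $279,927.4
City of Calderon: $279,927.4 × 0.0027 = $755.80398
Transit Authority: $279,927.4 × 0.00507 = $1,419.231918
Corbett USD: $279,927.4 × 0.01208 = $3,381.522992
Total tax = $5,556.55889
Effective rate = $5,556.55889 ÷ $486,600 = 1.14% of market value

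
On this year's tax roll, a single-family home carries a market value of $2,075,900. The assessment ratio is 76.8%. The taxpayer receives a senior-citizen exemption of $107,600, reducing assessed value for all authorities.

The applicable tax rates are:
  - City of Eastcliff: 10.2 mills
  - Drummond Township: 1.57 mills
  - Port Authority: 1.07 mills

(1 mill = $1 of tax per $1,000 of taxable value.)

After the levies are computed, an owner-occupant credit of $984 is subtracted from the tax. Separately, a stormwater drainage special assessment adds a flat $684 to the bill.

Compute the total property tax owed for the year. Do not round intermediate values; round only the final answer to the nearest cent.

Assessed value = $2,075,900 × 0.768 = $1,594,291.2
Taxable value = $1,594,291.2 − $107,600 = $1,486,691.2
City of Eastcliff: $1,486,691.2 × 0.0102 = $15,164.25024
Drummond Township: $1,486,691.2 × 0.00157 = $2,334.105184
Port Authority: $1,486,691.2 × 0.00107 = $1,590.759584
Levies subtotal = $19,089.115008
After credit = $19,089.115008 − $984 = $18,105.115008
Total = $18,105.115008 + $684 = $18,789.115008

$18,789.12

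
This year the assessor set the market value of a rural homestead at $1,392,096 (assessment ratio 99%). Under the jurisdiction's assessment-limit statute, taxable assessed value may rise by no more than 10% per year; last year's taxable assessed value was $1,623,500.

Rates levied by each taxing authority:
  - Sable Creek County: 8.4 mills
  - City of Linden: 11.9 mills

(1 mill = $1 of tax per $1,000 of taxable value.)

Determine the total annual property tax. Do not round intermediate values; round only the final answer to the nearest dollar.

Uncapped assessed value = $1,392,096 × 0.99 = $1,378,175.04
Cap limit = $1,623,500 × 1.1 = $1,785,850
Taxable assessed value = min($1,378,175.04, $1,785,850) = $1,378,175.04 (cap does not bind)
Sable Creek County: $1,378,175.04 × 0.0084 = $11,576.670336
City of Linden: $1,378,175.04 × 0.0119 = $16,400.282976
Total = $27,976.953312

$27,977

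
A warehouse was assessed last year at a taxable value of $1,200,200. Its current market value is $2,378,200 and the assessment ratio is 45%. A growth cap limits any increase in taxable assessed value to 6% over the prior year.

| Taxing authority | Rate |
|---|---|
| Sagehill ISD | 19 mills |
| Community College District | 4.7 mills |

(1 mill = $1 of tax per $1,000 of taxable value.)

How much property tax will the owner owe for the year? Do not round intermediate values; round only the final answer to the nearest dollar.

$25,364

Uncapped assessed value = $2,378,200 × 0.45 = $1,070,190
Cap limit = $1,200,200 × 1.06 = $1,272,212
Taxable assessed value = min($1,070,190, $1,272,212) = $1,070,190 (cap does not bind)
Sagehill ISD: $1,070,190 × 0.019 = $20,333.61
Community College District: $1,070,190 × 0.0047 = $5,029.893
Total = $25,363.503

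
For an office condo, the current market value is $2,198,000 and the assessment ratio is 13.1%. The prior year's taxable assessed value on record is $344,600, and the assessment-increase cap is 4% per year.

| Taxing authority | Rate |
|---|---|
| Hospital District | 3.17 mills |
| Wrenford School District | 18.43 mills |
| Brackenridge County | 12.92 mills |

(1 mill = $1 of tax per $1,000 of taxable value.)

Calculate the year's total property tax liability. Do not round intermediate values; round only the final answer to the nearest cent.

$9,939.62

Uncapped assessed value = $2,198,000 × 0.131 = $287,938
Cap limit = $344,600 × 1.04 = $358,384
Taxable assessed value = min($287,938, $358,384) = $287,938 (cap does not bind)
Hospital District: $287,938 × 0.00317 = $912.76346
Wrenford School District: $287,938 × 0.01843 = $5,306.69734
Brackenridge County: $287,938 × 0.01292 = $3,720.15896
Total = $9,939.61976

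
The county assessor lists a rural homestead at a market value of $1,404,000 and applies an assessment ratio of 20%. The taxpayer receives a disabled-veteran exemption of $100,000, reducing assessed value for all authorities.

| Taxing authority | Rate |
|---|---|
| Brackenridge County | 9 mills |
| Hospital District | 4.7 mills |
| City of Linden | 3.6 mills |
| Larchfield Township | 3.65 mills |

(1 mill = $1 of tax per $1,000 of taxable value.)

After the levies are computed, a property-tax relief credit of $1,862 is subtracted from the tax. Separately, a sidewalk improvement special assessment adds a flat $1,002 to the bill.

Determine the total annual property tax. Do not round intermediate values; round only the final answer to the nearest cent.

$2,927.76

Assessed value = $1,404,000 × 0.2 = $280,800
Taxable value = $280,800 − $100,000 = $180,800
Brackenridge County: $180,800 × 0.009 = $1,627.2
Hospital District: $180,800 × 0.0047 = $849.76
City of Linden: $180,800 × 0.0036 = $650.88
Larchfield Township: $180,800 × 0.00365 = $659.92
Levies subtotal = $3,787.76
After credit = $3,787.76 − $1,862 = $1,925.76
Total = $1,925.76 + $1,002 = $2,927.76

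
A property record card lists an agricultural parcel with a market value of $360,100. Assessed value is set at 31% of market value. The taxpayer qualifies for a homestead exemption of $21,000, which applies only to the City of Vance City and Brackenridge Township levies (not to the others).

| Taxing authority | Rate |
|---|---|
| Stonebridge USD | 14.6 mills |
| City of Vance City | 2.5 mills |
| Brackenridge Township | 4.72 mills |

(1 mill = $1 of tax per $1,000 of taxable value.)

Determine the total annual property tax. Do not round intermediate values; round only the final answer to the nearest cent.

Assessed value = $360,100 × 0.31 = $111,631
Stonebridge USD: $111,631 × 0.0146 = $1,629.8126
City of Vance City: ($111,631 − $21,000) × 0.0025 = $90,631 × 0.0025 = $226.5775
Brackenridge Township: ($111,631 − $21,000) × 0.00472 = $90,631 × 0.00472 = $427.77832
Total = $2,284.16842

$2,284.17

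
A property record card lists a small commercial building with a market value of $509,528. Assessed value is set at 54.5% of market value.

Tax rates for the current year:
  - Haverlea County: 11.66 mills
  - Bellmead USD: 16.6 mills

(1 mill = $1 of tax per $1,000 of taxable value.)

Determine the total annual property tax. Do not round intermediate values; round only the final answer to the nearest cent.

$7,847.60

Assessed value = $509,528 × 0.545 = $277,692.76
Haverlea County: $277,692.76 × 0.01166 = $3,237.8975816
Bellmead USD: $277,692.76 × 0.0166 = $4,609.699816
Total = $3,237.8975816 + $4,609.699816 = $7,847.5973976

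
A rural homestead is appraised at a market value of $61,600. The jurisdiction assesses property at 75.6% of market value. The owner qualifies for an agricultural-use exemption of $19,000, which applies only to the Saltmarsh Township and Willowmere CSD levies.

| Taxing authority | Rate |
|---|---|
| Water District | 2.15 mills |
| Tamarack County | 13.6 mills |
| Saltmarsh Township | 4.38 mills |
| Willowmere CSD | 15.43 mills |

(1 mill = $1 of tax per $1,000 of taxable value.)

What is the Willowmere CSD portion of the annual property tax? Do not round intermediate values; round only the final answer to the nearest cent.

Assessed value = $61,600 × 0.756 = $46,569.6
Willowmere CSD taxable value = $46,569.6 − $19,000 = $27,569.6
Willowmere CSD levy = $27,569.6 × 0.01543 = $425.398928

$425.40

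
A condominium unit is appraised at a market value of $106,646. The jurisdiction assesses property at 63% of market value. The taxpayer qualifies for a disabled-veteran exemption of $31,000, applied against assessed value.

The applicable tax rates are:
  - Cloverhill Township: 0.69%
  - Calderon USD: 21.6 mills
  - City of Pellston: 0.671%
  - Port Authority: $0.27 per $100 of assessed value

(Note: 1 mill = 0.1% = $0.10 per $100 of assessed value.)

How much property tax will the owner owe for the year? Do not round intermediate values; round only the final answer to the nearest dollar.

Assessed value = $106,646 × 0.63 = $67,186.98
Taxable value = $67,186.98 − $31,000 = $36,186.98
Cloverhill Township: $36,186.98 × 0.0069 = $249.690162
Calderon USD: $36,186.98 × 0.0216 = $781.638768
City of Pellston: $36,186.98 × 0.00671 = $242.8146358
Port Authority: $36,186.98 × 0.0027 = $97.704846
Total = $1,371.8484118

$1,372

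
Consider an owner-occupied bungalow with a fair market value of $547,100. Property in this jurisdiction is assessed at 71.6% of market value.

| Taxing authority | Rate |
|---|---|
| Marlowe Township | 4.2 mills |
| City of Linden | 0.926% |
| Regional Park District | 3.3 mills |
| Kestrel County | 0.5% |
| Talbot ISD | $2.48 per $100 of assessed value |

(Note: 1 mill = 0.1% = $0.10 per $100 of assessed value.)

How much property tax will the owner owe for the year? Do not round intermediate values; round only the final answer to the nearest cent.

Assessed value = $547,100 × 0.716 = $391,723.6
Marlowe Township: $391,723.6 × 0.0042 = $1,645.23912
City of Linden: $391,723.6 × 0.00926 = $3,627.360536
Regional Park District: $391,723.6 × 0.0033 = $1,292.68788
Kestrel County: $391,723.6 × 0.005 = $1,958.618
Talbot ISD: $391,723.6 × 0.0248 = $9,714.74528
Total = $18,238.650816

$18,238.65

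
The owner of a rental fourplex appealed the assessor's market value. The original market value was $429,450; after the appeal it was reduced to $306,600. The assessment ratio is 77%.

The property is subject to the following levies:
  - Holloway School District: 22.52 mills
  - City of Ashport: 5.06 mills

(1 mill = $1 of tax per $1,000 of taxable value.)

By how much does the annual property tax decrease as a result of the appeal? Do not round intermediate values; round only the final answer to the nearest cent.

$2,608.92

Old assessed value = $429,450 × 0.77 = $330,676.5
New assessed value = $306,600 × 0.77 = $236,082
Combined rate = 0.02252 + 0.00506 = 0.02758
Old tax = $330,676.5 × 0.02758 = $9,120.05787
New tax = $236,082 × 0.02758 = $6,511.14156
Reduction = $9,120.05787 − $6,511.14156 = $2,608.91631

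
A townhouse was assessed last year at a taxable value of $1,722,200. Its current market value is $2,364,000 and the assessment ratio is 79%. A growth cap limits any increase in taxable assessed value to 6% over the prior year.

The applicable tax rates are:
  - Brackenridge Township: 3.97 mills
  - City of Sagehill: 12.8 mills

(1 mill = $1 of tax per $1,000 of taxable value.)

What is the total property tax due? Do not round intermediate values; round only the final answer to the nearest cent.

$30,614.17

Uncapped assessed value = $2,364,000 × 0.79 = $1,867,560
Cap limit = $1,722,200 × 1.06 = $1,825,532
Taxable assessed value = min($1,867,560, $1,825,532) = $1,825,532 (cap binds)
Brackenridge Township: $1,825,532 × 0.00397 = $7,247.36204
City of Sagehill: $1,825,532 × 0.0128 = $23,366.8096
Total = $30,614.17164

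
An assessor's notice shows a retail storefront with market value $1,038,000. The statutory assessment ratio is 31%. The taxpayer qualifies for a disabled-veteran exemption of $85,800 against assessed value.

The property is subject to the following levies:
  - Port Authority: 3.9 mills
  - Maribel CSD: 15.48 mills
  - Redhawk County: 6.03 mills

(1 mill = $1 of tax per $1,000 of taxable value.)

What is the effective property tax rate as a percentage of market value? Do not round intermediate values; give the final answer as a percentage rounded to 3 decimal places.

Assessed value = $1,038,000 × 0.31 = $321,780
Taxable value = $321,780 − $85,800 = $235,980
Port Authority: $235,980 × 0.0039 = $920.322
Maribel CSD: $235,980 × 0.01548 = $3,652.9704
Redhawk County: $235,980 × 0.00603 = $1,422.9594
Total tax = $5,996.2518
Effective rate = $5,996.2518 ÷ $1,038,000 = 0.578% of market value

0.578%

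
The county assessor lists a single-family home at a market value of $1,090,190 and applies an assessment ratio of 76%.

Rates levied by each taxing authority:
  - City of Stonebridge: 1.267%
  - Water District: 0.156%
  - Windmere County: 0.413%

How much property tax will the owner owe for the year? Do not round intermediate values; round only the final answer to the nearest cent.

$15,212.08

Assessed value = $1,090,190 × 0.76 = $828,544.4
City of Stonebridge: $828,544.4 × 0.01267 = $10,497.657548
Water District: $828,544.4 × 0.00156 = $1,292.529264
Windmere County: $828,544.4 × 0.00413 = $3,421.888372
Total = $10,497.657548 + $1,292.529264 + $3,421.888372 = $15,212.075184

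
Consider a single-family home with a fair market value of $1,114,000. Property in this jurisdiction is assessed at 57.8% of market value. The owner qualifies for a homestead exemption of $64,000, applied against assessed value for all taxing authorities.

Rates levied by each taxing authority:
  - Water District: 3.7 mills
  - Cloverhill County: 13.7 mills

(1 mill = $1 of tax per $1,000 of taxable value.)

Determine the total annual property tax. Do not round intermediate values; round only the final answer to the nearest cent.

$10,090.12

Assessed value = $1,114,000 × 0.578 = $643,892
Taxable value = $643,892 − $64,000 = $579,892
Water District: $579,892 × 0.0037 = $2,145.6004
Cloverhill County: $579,892 × 0.0137 = $7,944.5204
Total = $2,145.6004 + $7,944.5204 = $10,090.1208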